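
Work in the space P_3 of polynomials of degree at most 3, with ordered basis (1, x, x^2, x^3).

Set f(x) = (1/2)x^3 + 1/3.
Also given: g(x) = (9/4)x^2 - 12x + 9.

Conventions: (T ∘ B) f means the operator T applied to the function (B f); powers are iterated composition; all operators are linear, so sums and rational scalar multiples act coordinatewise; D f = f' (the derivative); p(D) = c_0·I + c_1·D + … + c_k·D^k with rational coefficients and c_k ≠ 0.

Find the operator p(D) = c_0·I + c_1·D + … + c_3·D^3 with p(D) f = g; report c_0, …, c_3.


c_0 = 0, c_1 = 3/2, c_2 = -4, c_3 = 3

D^0 f = (1/2)x^3 + 1/3
D^1 f = (3/2)x^2
D^2 f = 3x
D^3 f = 3
matching coefficients of g against c_0 f + c_1 Df + … from the top degree down determines the c_i
solution: c_0 = 0, c_1 = 3/2, c_2 = -4, c_3 = 3


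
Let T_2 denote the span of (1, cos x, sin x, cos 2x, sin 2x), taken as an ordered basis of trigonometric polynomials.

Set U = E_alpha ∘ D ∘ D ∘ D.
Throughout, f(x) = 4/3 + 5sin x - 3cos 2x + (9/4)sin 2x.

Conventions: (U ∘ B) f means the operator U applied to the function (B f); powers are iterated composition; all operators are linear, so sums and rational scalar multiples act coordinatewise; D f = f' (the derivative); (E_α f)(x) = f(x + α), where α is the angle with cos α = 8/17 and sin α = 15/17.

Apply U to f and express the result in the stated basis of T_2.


D f = 5cos x + (9/2)cos 2x + 6sin 2x
D D f = -5sin x + 12cos 2x - 9sin 2x
D (D ∘ D) f = -5cos x - 18cos 2x - 24sin 2x
E_alpha D (D ∘ D) f = -(40/17)cos x + (75/17)sin x - (2862/289)cos 2x + (8184/289)sin 2x

the image equals g(x) = -(40/17)cos x + (75/17)sin x - (2862/289)cos 2x + (8184/289)sin 2x


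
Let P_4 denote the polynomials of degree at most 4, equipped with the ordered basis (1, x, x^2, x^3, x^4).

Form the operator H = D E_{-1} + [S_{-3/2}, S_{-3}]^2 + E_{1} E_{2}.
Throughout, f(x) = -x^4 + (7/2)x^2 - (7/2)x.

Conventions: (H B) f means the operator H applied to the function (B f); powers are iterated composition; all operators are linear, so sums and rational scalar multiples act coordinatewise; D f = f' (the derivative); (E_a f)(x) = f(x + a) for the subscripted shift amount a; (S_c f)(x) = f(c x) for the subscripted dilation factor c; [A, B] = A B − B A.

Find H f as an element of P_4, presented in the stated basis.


E_{-1} f = -x^4 + 4x^3 - (5/2)x^2 - (13/2)x + 6
D E_{-1} f = -4x^3 + 12x^2 - 5x - 13/2
S_{-3} f = -81x^4 + (63/2)x^2 + (21/2)x
S_{-3/2} S_{-3} f = -(6561/16)x^4 + (567/8)x^2 - (63/4)x
S_{-3/2} f = -(81/16)x^4 + (63/8)x^2 + (21/4)x
S_{-3} S_{-3/2} f = -(6561/16)x^4 + (567/8)x^2 - (63/4)x
[S_{-3/2}, S_{-3}] f = 0
S_{-3} [S_{-3/2}, S_{-3}] f = 0
S_{-3/2} S_{-3} [S_{-3/2}, S_{-3}] f = 0
S_{-3/2} [S_{-3/2}, S_{-3}] f = 0
S_{-3} S_{-3/2} [S_{-3/2}, S_{-3}] f = 0
[S_{-3/2}, S_{-3}] [S_{-3/2}, S_{-3}] f = 0
E_{2} f = -x^4 - 8x^3 - (41/2)x^2 - (43/2)x - 9
E_{1} E_{2} f = -x^4 - 12x^3 - (101/2)x^2 - (181/2)x - 60
(D E_{-1} + [S_{-3/2}, S_{-3}]^2 + E_{1} E_{2}) f = -x^4 - 16x^3 - (77/2)x^2 - (191/2)x - 133/2

the image equals g(x) = -x^4 - 16x^3 - (77/2)x^2 - (191/2)x - 133/2


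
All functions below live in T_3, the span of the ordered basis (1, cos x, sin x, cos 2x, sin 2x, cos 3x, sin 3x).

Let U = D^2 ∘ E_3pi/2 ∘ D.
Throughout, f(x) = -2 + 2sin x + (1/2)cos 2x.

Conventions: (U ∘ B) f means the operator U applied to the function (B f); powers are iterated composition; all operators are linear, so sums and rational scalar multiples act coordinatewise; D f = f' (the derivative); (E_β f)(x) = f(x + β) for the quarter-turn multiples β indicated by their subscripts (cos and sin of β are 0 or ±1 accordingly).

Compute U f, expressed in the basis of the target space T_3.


the result is g(x) = -2sin x - 4sin 2x

D f = 2cos x - sin 2x
E_3pi/2 D f = 2sin x + sin 2x
D (E_3pi/2 ∘ D) f = 2cos x + 2cos 2x
D D (E_3pi/2 ∘ D) f = -2sin x - 4sin 2x


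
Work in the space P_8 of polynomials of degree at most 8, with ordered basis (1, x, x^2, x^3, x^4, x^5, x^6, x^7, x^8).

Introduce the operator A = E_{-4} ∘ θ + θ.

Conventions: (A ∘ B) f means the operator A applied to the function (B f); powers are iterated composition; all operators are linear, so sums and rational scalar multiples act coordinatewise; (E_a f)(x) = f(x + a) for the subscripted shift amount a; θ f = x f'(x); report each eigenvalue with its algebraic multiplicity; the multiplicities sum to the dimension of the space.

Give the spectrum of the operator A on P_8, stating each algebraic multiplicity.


λ = 0 (multiplicity 1), λ = 2 (multiplicity 1), λ = 4 (multiplicity 1), λ = 6 (multiplicity 1), λ = 8 (multiplicity 1), λ = 10 (multiplicity 1), λ = 12 (multiplicity 1), λ = 14 (multiplicity 1), λ = 16 (multiplicity 1)

image of 1: 0
image of x: 2x - 4
image of x^2: 4x^2 - 16x + 32
image of x^3: 6x^3 - 36x^2 + 144x - 192
image of x^4: 8x^4 - 64x^3 + 384x^2 - 1024x + 1024
image of x^5: 10x^5 - 100x^4 + 800x^3 - 3200x^2 + 6400x - 5120
image of x^6: 12x^6 - 144x^5 + 1440x^4 - 7680x^3 + 23040x^2 - 36864x + 24576
image of x^7: 14x^7 - 196x^6 + 2352x^5 - 15680x^4 + 62720x^3 - 150528x^2 + 200704x - 114688
image of x^8: 16x^8 - 256x^7 + 3584x^6 - 28672x^5 + 143360x^4 - 458752x^3 + 917504x^2 - 1048576x + 524288
the matrix is upper triangular; its diagonal is (0, 2, 4, 6, 8, 10, 12, 14, 16)
for a triangular matrix the eigenvalues are the diagonal entries, with algebraic multiplicity their repetition count


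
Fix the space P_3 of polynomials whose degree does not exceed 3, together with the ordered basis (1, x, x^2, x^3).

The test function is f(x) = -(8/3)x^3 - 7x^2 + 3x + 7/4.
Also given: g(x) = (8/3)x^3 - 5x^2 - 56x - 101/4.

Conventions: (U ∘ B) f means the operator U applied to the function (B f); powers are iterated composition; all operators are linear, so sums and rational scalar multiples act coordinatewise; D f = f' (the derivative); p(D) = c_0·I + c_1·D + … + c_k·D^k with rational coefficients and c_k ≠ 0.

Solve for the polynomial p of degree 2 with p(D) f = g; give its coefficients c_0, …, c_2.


p(D) = -I + (3/2)·D + 2·D^2, i.e. c_0 = -1, c_1 = 3/2, c_2 = 2

D^0 f = -(8/3)x^3 - 7x^2 + 3x + 7/4
D^1 f = -8x^2 - 14x + 3
D^2 f = -16x - 14
matching coefficients of g against c_0 f + c_1 Df + … from the top degree down determines the c_i
solution: c_0 = -1, c_1 = 3/2, c_2 = 2


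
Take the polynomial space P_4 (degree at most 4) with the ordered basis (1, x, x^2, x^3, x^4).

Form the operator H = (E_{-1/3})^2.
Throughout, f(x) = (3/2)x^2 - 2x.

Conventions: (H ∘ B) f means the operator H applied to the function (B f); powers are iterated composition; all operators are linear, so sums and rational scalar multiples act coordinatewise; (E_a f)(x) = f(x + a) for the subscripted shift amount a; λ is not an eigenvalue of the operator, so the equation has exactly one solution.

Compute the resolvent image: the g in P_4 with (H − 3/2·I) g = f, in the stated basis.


write g with unknown coordinates in the stated basis and equate coefficients in (H − 3/2·I) g = f
solving from the highest basis element down gives g = -3x^2 + 12x - 56/3
check: H g = -3x^2 + 16x - 28
so H g − 3/2·g = (3/2)x^2 - 2x = f ✓

the result is g(x) = -3x^2 + 12x - 56/3


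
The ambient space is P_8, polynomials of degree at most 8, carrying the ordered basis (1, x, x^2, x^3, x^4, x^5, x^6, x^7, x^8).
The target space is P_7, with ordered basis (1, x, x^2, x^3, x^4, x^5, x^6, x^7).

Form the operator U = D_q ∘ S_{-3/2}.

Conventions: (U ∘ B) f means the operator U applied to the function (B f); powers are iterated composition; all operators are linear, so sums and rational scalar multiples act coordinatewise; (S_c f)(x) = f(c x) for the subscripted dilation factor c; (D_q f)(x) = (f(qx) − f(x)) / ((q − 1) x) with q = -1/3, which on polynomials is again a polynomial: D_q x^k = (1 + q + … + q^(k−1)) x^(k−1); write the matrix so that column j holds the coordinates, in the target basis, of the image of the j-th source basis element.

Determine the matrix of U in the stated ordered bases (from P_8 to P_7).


the matrix is [[0, -3/2, 0, 0, 0, 0, 0, 0, 0]; [0, 0, 3/2, 0, 0, 0, 0, 0, 0]; [0, 0, 0, -21/8, 0, 0, 0, 0, 0]; [0, 0, 0, 0, 15/4, 0, 0, 0, 0]; [0, 0, 0, 0, 0, -183/32, 0, 0, 0]; [0, 0, 0, 0, 0, 0, 273/32, 0, 0]; [0, 0, 0, 0, 0, 0, 0, -1641/128, 0]; [0, 0, 0, 0, 0, 0, 0, 0, 615/32]] (rows listed top to bottom)

image of 1: 0
image of x: -3/2
image of x^2: (3/2)x
image of x^3: -(21/8)x^2
image of x^4: (15/4)x^3
image of x^5: -(183/32)x^4
image of x^6: (273/32)x^5
image of x^7: -(1641/128)x^6
image of x^8: (615/32)x^7
each image's coordinates form column j of the matrix


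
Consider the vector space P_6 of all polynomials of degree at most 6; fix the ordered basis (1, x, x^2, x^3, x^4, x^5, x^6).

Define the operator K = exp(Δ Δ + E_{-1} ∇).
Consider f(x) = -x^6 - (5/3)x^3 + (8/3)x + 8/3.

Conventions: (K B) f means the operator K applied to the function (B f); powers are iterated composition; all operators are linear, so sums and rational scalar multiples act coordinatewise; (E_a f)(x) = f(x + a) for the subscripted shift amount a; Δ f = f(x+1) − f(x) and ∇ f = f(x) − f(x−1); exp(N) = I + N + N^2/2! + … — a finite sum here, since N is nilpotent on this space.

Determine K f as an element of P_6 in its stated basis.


the image equals g(x) = -x^6 - 6x^5 - (665/3)x^3 - 740x^2 - (1108/3)x - 1564

order-1 term: -6x^5 + 15x^4 - 260x^3 + 10x^2 - 361x - 18
order-2 term: -15x^4 + 60x^3 - 825x^2 + 805x - 2066
order-3 term: -20x^3 + 90x^2 - 870x + 2425/3
order-4 term: -15x^2 + 60x - 305
order-5 term: -6x + 15
order-6 term: -1
the series for exp(Δ Δ + E_{-1} ∇) f terminates at order 6
exp(Δ Δ + E_{-1} ∇) f = -x^6 - 6x^5 - (665/3)x^3 - 740x^2 - (1108/3)x - 1564


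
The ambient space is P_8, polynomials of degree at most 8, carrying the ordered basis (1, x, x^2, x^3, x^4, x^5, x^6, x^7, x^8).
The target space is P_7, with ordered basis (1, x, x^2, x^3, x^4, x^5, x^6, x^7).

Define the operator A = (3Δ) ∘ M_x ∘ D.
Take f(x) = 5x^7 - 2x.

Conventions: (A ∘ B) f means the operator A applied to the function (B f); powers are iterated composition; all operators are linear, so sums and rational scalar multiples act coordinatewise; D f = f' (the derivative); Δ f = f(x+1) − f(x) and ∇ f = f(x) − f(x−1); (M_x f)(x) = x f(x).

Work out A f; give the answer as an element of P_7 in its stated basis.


D f = 35x^6 - 2
M_x D f = 35x^7 - 2x
Δ M_x D f = 245x^6 + 735x^5 + 1225x^4 + 1225x^3 + 735x^2 + 245x + 33
(3Δ) M_x D f = 735x^6 + 2205x^5 + 3675x^4 + 3675x^3 + 2205x^2 + 735x + 99

the image equals g(x) = 735x^6 + 2205x^5 + 3675x^4 + 3675x^3 + 2205x^2 + 735x + 99


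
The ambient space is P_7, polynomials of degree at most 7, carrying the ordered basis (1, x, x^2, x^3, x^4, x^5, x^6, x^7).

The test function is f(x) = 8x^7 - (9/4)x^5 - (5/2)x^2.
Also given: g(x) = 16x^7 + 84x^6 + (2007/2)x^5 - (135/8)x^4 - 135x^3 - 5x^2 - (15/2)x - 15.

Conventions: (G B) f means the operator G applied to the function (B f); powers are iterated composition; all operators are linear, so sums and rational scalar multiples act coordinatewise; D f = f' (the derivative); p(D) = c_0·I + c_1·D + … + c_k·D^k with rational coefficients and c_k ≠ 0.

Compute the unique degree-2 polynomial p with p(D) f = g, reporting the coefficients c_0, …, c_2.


p(D) = 2·I + (3/2)·D + 3·D^2, i.e. c_0 = 2, c_1 = 3/2, c_2 = 3

D^0 f = 8x^7 - (9/4)x^5 - (5/2)x^2
D^1 f = 56x^6 - (45/4)x^4 - 5x
D^2 f = 336x^5 - 45x^3 - 5
matching coefficients of g against c_0 f + c_1 Df + … from the top degree down determines the c_i
solution: c_0 = 2, c_1 = 3/2, c_2 = 3


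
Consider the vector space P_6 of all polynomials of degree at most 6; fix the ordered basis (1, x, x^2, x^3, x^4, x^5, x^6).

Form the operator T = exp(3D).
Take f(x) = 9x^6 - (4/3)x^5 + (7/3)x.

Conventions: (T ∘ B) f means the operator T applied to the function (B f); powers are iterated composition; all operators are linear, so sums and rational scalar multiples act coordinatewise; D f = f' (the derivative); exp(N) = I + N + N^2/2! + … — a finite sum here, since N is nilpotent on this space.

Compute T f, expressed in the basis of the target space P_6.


order-1 term: 162x^5 - 20x^4 + 7
order-2 term: 1215x^4 - 120x^3
order-3 term: 4860x^3 - 360x^2
order-4 term: 10935x^2 - 540x
order-5 term: 13122x - 324
order-6 term: 6561
the series for exp(3D) f terminates at order 6
exp(3D) f = 9x^6 + (482/3)x^5 + 1195x^4 + 4740x^3 + 10575x^2 + (37753/3)x + 6244

the result is g(x) = 9x^6 + (482/3)x^5 + 1195x^4 + 4740x^3 + 10575x^2 + (37753/3)x + 6244


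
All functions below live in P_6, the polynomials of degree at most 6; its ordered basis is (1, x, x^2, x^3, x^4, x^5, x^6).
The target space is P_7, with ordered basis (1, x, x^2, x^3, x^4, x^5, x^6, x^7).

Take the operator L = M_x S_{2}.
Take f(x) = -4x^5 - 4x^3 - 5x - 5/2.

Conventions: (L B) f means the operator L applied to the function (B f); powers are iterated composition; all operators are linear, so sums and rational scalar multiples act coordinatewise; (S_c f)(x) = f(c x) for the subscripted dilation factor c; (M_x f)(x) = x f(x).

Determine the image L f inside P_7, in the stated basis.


S_{2} f = -128x^5 - 32x^3 - 10x - 5/2
M_x S_{2} f = -128x^6 - 32x^4 - 10x^2 - (5/2)x

the result is g(x) = -128x^6 - 32x^4 - 10x^2 - (5/2)x


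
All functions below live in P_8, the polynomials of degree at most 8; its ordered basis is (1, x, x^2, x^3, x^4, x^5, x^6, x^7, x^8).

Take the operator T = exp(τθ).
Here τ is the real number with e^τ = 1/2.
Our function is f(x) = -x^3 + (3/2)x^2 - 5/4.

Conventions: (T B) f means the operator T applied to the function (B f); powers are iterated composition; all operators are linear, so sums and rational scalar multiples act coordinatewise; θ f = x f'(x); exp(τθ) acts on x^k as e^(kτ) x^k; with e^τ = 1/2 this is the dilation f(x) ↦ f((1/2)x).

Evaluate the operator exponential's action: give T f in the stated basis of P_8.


g(x) = -(1/8)x^3 + (3/8)x^2 - 5/4

exp(τθ) x^k = e^(kτ) x^k; with e^τ = 1/2 this sends x^k to (1/2)^k x^k
x^2 ↦ 1/4 x^2
x^3 ↦ 1/8 x^3
applying this coordinatewise to f: exp(τθ) f = -(1/8)x^3 + (3/8)x^2 - 5/4


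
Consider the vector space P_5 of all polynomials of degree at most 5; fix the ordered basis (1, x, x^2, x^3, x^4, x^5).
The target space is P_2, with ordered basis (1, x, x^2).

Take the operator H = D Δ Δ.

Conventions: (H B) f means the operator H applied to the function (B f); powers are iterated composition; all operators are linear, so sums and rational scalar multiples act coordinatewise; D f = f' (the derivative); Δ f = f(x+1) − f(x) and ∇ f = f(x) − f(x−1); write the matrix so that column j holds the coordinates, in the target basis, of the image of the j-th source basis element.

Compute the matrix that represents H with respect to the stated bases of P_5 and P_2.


the matrix is [[0, 0, 0, 6, 24, 70]; [0, 0, 0, 0, 24, 120]; [0, 0, 0, 0, 0, 60]] (rows listed top to bottom)

image of 1: 0
image of x: 0
image of x^2: 0
image of x^3: 6
image of x^4: 24x + 24
image of x^5: 60x^2 + 120x + 70
each image's coordinates form column j of the matrix


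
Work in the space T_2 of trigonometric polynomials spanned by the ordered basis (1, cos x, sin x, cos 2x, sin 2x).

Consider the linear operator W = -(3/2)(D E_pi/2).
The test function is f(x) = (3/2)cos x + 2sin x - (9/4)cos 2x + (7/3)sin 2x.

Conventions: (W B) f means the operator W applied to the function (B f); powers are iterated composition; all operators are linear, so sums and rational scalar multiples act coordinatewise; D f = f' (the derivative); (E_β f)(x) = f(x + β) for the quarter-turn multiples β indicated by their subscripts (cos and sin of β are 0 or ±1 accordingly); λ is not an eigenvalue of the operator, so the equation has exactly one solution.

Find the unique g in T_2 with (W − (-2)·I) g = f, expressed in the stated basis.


write g with unknown coordinates in the stated basis and equate coefficients in (W − (-2)·I) g = f
solving from the highest basis element down gives g = (3/7)cos x + (4/7)sin x - (23/26)cos 2x - (25/156)sin 2x
check: W g = (9/14)cos x + (6/7)sin x - (25/52)cos 2x + (69/26)sin 2x
so W g − (-2)·g = (3/2)cos x + 2sin x - (9/4)cos 2x + (7/3)sin 2x = f ✓

g(x) = (3/7)cos x + (4/7)sin x - (23/26)cos 2x - (25/156)sin 2x


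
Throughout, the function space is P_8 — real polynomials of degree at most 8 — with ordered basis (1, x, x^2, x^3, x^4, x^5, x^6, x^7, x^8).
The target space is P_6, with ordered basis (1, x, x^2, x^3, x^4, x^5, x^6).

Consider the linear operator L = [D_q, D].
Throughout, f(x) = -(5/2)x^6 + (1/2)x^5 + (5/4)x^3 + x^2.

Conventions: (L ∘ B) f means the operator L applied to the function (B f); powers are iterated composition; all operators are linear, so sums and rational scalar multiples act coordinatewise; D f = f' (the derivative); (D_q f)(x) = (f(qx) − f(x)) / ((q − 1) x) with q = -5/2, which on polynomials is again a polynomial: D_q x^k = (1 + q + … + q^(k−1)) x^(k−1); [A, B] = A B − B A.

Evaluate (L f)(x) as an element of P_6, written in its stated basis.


the image equals g(x) = -(82635/64)x^4 - (1337/16)x^3 - (35/2)x + 7/2

D f = -15x^5 + (5/2)x^4 + (15/4)x^2 + 2x
D_q D f = -(6765/16)x^4 - (435/16)x^3 - (45/8)x + 2
D_q f = (11115/64)x^5 + (451/32)x^4 + (95/16)x^2 - (3/2)x
D D_q f = (55575/64)x^4 + (451/8)x^3 + (95/8)x - 3/2
[D_q, D] f = -(82635/64)x^4 - (1337/16)x^3 - (35/2)x + 7/2


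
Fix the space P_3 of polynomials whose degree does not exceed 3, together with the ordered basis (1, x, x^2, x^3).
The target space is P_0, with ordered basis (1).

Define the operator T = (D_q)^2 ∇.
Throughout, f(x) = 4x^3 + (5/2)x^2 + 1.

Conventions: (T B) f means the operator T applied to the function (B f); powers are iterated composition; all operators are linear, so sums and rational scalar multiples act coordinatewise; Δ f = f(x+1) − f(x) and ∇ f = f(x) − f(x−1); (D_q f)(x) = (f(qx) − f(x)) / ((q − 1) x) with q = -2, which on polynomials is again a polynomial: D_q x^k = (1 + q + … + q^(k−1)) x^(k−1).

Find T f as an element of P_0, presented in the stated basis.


the result is g(x) = -12

∇ f = 12x^2 - 7x + 3/2
D_q ∇ f = -12x - 7
D_q D_q ∇ f = -12


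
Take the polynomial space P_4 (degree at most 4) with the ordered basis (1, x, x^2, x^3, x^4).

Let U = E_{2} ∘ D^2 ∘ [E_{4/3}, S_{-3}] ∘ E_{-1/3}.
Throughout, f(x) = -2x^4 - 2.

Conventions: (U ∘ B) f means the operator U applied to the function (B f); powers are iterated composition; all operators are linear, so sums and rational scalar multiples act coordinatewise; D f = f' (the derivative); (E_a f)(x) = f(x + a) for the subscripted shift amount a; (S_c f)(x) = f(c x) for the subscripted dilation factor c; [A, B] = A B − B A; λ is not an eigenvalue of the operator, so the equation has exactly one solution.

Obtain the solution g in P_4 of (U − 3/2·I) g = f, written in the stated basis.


g(x) = (4/3)x^4 + 3072x + 7852

write g with unknown coordinates in the stated basis and equate coefficients in (U − 3/2·I) g = f
solving from the highest basis element down gives g = (4/3)x^4 + 3072x + 7852
check: U g = 4608x + 11776
so U g − 3/2·g = -2x^4 - 2 = f ✓


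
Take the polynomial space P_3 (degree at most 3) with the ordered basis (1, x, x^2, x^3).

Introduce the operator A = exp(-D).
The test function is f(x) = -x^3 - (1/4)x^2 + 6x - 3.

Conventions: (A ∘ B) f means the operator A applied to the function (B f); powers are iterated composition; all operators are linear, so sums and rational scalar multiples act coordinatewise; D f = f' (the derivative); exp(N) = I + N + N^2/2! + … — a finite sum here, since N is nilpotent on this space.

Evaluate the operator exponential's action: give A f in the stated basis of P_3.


order-1 term: 3x^2 + (1/2)x - 6
order-2 term: -3x - 1/4
order-3 term: 1
the series for exp(-D) f terminates at order 3
exp(-D) f = -x^3 + (11/4)x^2 + (7/2)x - 33/4

the image equals g(x) = -x^3 + (11/4)x^2 + (7/2)x - 33/4


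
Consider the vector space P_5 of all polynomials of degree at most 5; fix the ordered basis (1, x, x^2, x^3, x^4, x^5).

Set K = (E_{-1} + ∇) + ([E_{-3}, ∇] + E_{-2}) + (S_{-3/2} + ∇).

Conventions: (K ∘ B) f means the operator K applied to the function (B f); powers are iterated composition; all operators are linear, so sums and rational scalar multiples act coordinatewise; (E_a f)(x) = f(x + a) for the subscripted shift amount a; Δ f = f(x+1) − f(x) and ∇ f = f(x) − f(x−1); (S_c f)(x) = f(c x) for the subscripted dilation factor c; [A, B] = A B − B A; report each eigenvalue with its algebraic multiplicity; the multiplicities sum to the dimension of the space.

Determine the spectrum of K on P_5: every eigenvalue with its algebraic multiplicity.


image of 1: 3
image of x: (1/2)x - 1
image of x^2: (17/4)x^2 - 2x + 3
image of x^3: -(11/8)x^3 - 3x^2 + 9x - 7
image of x^4: (113/16)x^4 - 4x^3 + 18x^2 - 28x + 15
image of x^5: -(179/32)x^5 - 5x^4 + 30x^3 - 70x^2 + 75x - 31
the matrix is upper triangular; its diagonal is (3, 1/2, 17/4, -11/8, 113/16, -179/32)
for a triangular matrix the eigenvalues are the diagonal entries, with algebraic multiplicity their repetition count

λ = -179/32 (multiplicity 1), λ = -11/8 (multiplicity 1), λ = 1/2 (multiplicity 1), λ = 3 (multiplicity 1), λ = 17/4 (multiplicity 1), λ = 113/16 (multiplicity 1)


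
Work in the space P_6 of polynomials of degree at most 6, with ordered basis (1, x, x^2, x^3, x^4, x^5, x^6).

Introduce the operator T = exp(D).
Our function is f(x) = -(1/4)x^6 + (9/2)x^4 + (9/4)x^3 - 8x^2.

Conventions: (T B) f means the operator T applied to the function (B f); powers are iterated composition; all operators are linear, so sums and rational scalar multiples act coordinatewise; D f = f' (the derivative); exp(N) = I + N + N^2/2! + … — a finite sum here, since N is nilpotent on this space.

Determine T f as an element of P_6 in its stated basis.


g(x) = -(1/4)x^6 - (3/2)x^5 + (3/4)x^4 + (61/4)x^3 + 22x^2 + (29/4)x - 3/2

order-1 term: -(3/2)x^5 + 18x^3 + (27/4)x^2 - 16x
order-2 term: -(15/4)x^4 + 27x^2 + (27/4)x - 8
order-3 term: -5x^3 + 18x + 9/4
order-4 term: -(15/4)x^2 + 9/2
order-5 term: -(3/2)x
order-6 term: -1/4
the series for exp(D) f terminates at order 6
exp(D) f = -(1/4)x^6 - (3/2)x^5 + (3/4)x^4 + (61/4)x^3 + 22x^2 + (29/4)x - 3/2


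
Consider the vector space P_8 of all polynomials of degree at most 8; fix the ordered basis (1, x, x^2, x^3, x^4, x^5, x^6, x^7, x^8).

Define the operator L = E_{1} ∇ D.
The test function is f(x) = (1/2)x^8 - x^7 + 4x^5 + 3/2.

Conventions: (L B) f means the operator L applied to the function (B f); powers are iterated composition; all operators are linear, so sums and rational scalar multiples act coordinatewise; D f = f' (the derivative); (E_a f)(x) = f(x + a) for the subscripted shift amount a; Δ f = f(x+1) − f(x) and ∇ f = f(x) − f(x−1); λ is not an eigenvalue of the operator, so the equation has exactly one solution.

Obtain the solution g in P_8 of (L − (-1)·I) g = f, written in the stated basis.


write g with unknown coordinates in the stated basis and equate coefficients in (L − (-1)·I) g = f
solving from the highest basis element down gives g = (1/2)x^8 - x^7 - 28x^6 - 38x^5 + 805x^4 + 2440x^3 - 6819x^2 - 22686x + 6921/2
check: L g = 28x^6 + 42x^5 - 805x^4 - 2440x^3 + 6819x^2 + 22686x - 3459
so L g − (-1)·g = (1/2)x^8 - x^7 + 4x^5 + 3/2 = f ✓

the result is g(x) = (1/2)x^8 - x^7 - 28x^6 - 38x^5 + 805x^4 + 2440x^3 - 6819x^2 - 22686x + 6921/2


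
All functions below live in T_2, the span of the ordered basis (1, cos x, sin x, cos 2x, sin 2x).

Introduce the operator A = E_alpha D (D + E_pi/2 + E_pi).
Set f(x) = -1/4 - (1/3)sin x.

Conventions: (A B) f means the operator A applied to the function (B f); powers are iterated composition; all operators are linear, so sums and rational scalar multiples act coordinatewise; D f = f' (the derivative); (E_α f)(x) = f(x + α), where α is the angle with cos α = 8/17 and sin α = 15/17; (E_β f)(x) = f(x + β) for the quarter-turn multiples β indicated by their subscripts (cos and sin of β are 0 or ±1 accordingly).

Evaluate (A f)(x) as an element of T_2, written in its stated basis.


the result is g(x) = (38/51)cos x + (1/51)sin x

D f = -(1/3)cos x
E_pi/2 f = -1/4 - (1/3)cos x
E_pi f = -1/4 + (1/3)sin x
(D + E_pi/2 + E_pi) f = -1/2 - (2/3)cos x + (1/3)sin x
D (D + E_pi/2 + E_pi) f = (1/3)cos x + (2/3)sin x
E_alpha D (D + E_pi/2 + E_pi) f = (38/51)cos x + (1/51)sin x


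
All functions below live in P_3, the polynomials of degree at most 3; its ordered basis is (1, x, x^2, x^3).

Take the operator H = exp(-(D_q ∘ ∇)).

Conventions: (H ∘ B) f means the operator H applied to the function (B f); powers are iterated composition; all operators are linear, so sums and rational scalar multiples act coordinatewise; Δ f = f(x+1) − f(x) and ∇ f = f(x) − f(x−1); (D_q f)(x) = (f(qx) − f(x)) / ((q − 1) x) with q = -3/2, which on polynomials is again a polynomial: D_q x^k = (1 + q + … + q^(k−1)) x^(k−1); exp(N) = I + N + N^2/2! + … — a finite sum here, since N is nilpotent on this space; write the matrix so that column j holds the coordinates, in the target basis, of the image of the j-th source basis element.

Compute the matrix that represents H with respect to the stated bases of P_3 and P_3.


image of 1: 1
image of x: x
image of x^2: x^2 - 2
image of x^3: x^3 + (3/2)x + 3
each image's coordinates form column j of the matrix

the matrix is [[1, 0, -2, 3]; [0, 1, 0, 3/2]; [0, 0, 1, 0]; [0, 0, 0, 1]] (rows listed top to bottom)


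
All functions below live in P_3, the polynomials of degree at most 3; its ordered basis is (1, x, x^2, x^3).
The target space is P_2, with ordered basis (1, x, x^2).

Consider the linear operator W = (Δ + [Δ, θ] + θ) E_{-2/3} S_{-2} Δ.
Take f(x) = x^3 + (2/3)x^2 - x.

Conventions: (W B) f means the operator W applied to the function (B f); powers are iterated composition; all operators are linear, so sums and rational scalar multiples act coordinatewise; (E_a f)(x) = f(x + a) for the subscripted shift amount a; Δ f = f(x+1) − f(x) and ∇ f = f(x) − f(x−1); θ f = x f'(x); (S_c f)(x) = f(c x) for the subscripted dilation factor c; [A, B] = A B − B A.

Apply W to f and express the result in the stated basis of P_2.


the result is g(x) = 24x^2 + (70/3)x - 40/3

Δ f = 3x^2 + (13/3)x + 2/3
S_{-2} Δ f = 12x^2 - (26/3)x + 2/3
E_{-2/3} S_{-2} Δ f = 12x^2 - (74/3)x + 106/9
Δ E_{-2/3} S_{-2} Δ f = 24x - 38/3
θ E_{-2/3} S_{-2} Δ f = 24x^2 - (74/3)x
Δ θ E_{-2/3} S_{-2} Δ f = 48x - 2/3
Δ E_{-2/3} S_{-2} Δ f = 24x - 38/3
θ Δ E_{-2/3} S_{-2} Δ f = 24x
[Δ, θ] E_{-2/3} S_{-2} Δ f = 24x - 2/3
θ E_{-2/3} S_{-2} Δ f = 24x^2 - (74/3)x
(Δ + [Δ, θ] + θ) E_{-2/3} S_{-2} Δ f = 24x^2 + (70/3)x - 40/3


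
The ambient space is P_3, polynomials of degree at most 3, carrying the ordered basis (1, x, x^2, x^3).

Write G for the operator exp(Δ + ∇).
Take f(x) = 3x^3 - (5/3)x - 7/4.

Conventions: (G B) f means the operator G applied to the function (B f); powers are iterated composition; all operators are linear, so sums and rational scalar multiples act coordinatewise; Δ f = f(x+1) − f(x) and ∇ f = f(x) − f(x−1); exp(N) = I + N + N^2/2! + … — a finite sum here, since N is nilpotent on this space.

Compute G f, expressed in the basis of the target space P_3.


the result is g(x) = 3x^3 + 18x^2 + (103/3)x + 299/12

order-1 term: 18x^2 + 8/3
order-2 term: 36x
order-3 term: 24
the series for exp(Δ + ∇) f terminates at order 3
exp(Δ + ∇) f = 3x^3 + 18x^2 + (103/3)x + 299/12


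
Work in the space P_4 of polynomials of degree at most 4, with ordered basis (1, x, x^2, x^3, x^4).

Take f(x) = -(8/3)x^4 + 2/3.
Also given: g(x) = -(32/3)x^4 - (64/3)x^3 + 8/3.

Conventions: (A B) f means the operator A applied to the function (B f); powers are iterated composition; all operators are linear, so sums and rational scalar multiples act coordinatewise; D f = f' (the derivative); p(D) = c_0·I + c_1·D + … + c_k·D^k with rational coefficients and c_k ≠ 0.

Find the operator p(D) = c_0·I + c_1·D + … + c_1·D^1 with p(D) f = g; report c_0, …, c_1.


p(D) = 4·I + 2·D, i.e. c_0 = 4, c_1 = 2

D^0 f = -(8/3)x^4 + 2/3
D^1 f = -(32/3)x^3
matching coefficients of g against c_0 f + c_1 Df + … from the top degree down determines the c_i
solution: c_0 = 4, c_1 = 2


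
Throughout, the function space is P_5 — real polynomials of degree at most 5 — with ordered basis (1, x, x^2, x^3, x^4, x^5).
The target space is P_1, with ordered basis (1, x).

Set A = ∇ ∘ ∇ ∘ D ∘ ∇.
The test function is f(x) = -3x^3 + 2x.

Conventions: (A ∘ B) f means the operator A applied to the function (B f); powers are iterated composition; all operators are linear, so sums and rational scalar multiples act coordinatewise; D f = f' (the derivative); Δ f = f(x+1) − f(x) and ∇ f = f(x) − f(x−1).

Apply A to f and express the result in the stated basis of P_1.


∇ f = -9x^2 + 9x - 1
D ∇ f = -18x + 9
∇ D ∇ f = -18
∇ (∇ ∘ D ∘ ∇) f = 0

the image equals g(x) = 0


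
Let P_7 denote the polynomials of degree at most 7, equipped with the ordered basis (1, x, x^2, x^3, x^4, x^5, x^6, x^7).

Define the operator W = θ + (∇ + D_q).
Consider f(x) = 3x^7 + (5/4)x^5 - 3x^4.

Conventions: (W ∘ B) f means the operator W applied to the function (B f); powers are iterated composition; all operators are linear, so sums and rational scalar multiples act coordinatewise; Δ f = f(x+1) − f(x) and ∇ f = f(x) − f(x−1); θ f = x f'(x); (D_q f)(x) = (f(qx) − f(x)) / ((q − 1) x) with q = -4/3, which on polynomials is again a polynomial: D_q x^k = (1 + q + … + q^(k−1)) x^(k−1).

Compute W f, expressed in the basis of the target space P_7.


the result is g(x) = 21x^7 + (7756/243)x^6 - (227/4)x^5 + (16531/162)x^4 - (2281/18)x^3 + (187/2)x^2 - (157/4)x + 29/4

θ f = 21x^7 + (25/4)x^5 - 12x^4
∇ f = 21x^6 - 63x^5 + (445/4)x^4 - (259/2)x^3 + (187/2)x^2 - (157/4)x + 29/4
D_q f = (2653/243)x^6 + (905/324)x^4 + (25/9)x^3
(∇ + D_q) f = (7756/243)x^6 - 63x^5 + (18475/162)x^4 - (2281/18)x^3 + (187/2)x^2 - (157/4)x + 29/4
(θ + (∇ + D_q)) f = 21x^7 + (7756/243)x^6 - (227/4)x^5 + (16531/162)x^4 - (2281/18)x^3 + (187/2)x^2 - (157/4)x + 29/4


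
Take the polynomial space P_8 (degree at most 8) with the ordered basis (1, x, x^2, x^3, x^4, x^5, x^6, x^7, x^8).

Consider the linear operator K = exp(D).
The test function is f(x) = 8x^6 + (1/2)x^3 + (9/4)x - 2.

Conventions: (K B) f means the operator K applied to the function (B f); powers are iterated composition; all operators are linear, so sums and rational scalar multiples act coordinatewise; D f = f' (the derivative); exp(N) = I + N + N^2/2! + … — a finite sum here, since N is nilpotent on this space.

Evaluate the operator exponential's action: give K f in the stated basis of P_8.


g(x) = 8x^6 + 48x^5 + 120x^4 + (321/2)x^3 + (243/2)x^2 + (207/4)x + 35/4

order-1 term: 48x^5 + (3/2)x^2 + 9/4
order-2 term: 120x^4 + (3/2)x
order-3 term: 160x^3 + 1/2
order-4 term: 120x^2
order-5 term: 48x
order-6 term: 8
the series for exp(D) f terminates at order 6
exp(D) f = 8x^6 + 48x^5 + 120x^4 + (321/2)x^3 + (243/2)x^2 + (207/4)x + 35/4


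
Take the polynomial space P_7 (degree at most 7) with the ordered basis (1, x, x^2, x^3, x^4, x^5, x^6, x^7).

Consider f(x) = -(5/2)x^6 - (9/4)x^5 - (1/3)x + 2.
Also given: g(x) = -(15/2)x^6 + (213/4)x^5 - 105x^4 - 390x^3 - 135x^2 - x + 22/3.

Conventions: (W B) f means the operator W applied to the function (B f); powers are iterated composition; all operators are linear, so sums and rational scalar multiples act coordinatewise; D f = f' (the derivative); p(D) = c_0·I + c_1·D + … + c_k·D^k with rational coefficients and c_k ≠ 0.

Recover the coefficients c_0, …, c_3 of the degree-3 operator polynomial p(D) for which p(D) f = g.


D^0 f = -(5/2)x^6 - (9/4)x^5 - (1/3)x + 2
D^1 f = -15x^5 - (45/4)x^4 - 1/3
D^2 f = -75x^4 - 45x^3
D^3 f = -300x^3 - 135x^2
matching coefficients of g against c_0 f + c_1 Df + … from the top degree down determines the c_i
solution: c_0 = 3, c_1 = -4, c_2 = 2, c_3 = 1

c_0 = 3, c_1 = -4, c_2 = 2, c_3 = 1


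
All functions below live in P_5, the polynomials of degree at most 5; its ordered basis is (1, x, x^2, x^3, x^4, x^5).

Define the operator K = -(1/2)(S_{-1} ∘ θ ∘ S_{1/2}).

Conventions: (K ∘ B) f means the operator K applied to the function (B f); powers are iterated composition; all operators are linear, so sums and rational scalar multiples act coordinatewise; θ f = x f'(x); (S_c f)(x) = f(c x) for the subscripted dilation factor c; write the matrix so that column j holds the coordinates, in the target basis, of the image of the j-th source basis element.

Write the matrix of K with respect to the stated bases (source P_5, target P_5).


image of 1: 0
image of x: (1/4)x
image of x^2: -(1/4)x^2
image of x^3: (3/16)x^3
image of x^4: -(1/8)x^4
image of x^5: (5/64)x^5
each image's coordinates form column j of the matrix

the matrix is [[0, 0, 0, 0, 0, 0]; [0, 1/4, 0, 0, 0, 0]; [0, 0, -1/4, 0, 0, 0]; [0, 0, 0, 3/16, 0, 0]; [0, 0, 0, 0, -1/8, 0]; [0, 0, 0, 0, 0, 5/64]] (rows listed top to bottom)


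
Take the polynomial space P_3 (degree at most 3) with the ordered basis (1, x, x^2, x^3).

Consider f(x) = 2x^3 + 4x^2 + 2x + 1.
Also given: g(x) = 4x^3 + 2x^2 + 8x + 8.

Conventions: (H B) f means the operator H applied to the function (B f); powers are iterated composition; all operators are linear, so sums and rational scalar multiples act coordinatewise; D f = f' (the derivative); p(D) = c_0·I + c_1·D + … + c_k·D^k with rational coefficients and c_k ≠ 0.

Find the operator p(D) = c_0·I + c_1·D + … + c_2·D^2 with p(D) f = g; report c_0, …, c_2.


c_0 = 2, c_1 = -1, c_2 = 1

D^0 f = 2x^3 + 4x^2 + 2x + 1
D^1 f = 6x^2 + 8x + 2
D^2 f = 12x + 8
matching coefficients of g against c_0 f + c_1 Df + … from the top degree down determines the c_i
solution: c_0 = 2, c_1 = -1, c_2 = 1


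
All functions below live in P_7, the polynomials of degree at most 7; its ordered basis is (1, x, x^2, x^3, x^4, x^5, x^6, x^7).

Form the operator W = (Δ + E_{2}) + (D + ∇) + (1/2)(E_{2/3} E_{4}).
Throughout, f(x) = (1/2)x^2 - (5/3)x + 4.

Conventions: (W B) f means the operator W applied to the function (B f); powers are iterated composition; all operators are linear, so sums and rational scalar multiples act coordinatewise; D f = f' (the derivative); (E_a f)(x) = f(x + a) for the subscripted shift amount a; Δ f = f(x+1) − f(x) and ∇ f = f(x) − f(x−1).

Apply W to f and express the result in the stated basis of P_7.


Δ f = x - 7/6
E_{2} f = (1/2)x^2 + (1/3)x + 8/3
(Δ + E_{2}) f = (1/2)x^2 + (4/3)x + 3/2
D f = x - 5/3
∇ f = x - 13/6
(D + ∇) f = 2x - 23/6
E_{4} f = (1/2)x^2 + (7/3)x + 16/3
E_{2/3} E_{4} f = (1/2)x^2 + 3x + 64/9
((1/2)(E_{2/3} E_{4})) f = (1/4)x^2 + (3/2)x + 32/9
((Δ + E_{2}) + (D + ∇) + (1/2)(E_{2/3} E_{4})) f = (3/4)x^2 + (29/6)x + 11/9

g(x) = (3/4)x^2 + (29/6)x + 11/9


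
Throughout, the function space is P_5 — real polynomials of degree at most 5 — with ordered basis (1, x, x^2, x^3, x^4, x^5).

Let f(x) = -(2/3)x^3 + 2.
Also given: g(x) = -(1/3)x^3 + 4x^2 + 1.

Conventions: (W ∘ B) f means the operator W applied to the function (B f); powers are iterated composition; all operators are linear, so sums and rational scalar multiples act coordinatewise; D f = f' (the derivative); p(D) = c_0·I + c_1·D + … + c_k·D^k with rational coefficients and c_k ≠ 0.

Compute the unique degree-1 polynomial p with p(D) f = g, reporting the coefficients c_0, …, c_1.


c_0 = 1/2, c_1 = -2

D^0 f = -(2/3)x^3 + 2
D^1 f = -2x^2
matching coefficients of g against c_0 f + c_1 Df + … from the top degree down determines the c_i
solution: c_0 = 1/2, c_1 = -2


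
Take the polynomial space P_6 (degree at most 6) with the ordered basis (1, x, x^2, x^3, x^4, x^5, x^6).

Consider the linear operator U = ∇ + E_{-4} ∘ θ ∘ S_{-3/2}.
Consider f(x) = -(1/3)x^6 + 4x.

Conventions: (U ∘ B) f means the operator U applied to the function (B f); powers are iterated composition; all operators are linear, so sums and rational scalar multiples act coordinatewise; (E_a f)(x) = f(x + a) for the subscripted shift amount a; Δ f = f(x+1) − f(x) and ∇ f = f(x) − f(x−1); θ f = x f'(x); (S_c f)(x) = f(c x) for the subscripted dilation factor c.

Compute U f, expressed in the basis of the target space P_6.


∇ f = -2x^5 + 5x^4 - (20/3)x^3 + 5x^2 - 2x + 13/3
S_{-3/2} f = -(243/64)x^6 - 6x
θ S_{-3/2} f = -(729/32)x^6 - 6x
E_{-4} θ S_{-3/2} f = -(729/32)x^6 + (2187/4)x^5 - (10935/2)x^4 + 29160x^3 - 87480x^2 + 139962x - 93288
(∇ + E_{-4} ∘ θ ∘ S_{-3/2}) f = -(729/32)x^6 + (2179/4)x^5 - (10925/2)x^4 + (87460/3)x^3 - 87475x^2 + 139960x - 279851/3

g(x) = -(729/32)x^6 + (2179/4)x^5 - (10925/2)x^4 + (87460/3)x^3 - 87475x^2 + 139960x - 279851/3


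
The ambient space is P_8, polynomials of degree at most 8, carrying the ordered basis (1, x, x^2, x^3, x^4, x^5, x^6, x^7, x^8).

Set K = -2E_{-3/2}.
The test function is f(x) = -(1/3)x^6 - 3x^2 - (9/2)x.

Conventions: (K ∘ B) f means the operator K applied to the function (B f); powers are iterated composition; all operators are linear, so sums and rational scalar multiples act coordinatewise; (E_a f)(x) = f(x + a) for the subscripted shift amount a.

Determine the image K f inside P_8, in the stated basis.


the result is g(x) = (2/3)x^6 - 6x^5 + (45/2)x^4 - 45x^3 + (453/8)x^2 - (315/8)x + 243/32

E_{-3/2} f = -(1/3)x^6 + 3x^5 - (45/4)x^4 + (45/2)x^3 - (453/16)x^2 + (315/16)x - 243/64
(-2E_{-3/2}) f = (2/3)x^6 - 6x^5 + (45/2)x^4 - 45x^3 + (453/8)x^2 - (315/8)x + 243/32


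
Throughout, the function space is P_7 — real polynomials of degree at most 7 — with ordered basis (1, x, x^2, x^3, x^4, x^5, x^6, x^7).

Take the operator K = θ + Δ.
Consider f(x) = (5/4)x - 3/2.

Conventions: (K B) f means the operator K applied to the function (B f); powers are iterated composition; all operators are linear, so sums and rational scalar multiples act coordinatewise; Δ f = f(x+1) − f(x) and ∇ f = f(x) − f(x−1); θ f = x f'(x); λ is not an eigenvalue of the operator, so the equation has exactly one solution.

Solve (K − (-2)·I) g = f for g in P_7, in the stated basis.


the image equals g(x) = (5/12)x - 23/24

write g with unknown coordinates in the stated basis and equate coefficients in (K − (-2)·I) g = f
solving from the highest basis element down gives g = (5/12)x - 23/24
check: K g = (5/12)x + 5/12
so K g − (-2)·g = (5/4)x - 3/2 = f ✓


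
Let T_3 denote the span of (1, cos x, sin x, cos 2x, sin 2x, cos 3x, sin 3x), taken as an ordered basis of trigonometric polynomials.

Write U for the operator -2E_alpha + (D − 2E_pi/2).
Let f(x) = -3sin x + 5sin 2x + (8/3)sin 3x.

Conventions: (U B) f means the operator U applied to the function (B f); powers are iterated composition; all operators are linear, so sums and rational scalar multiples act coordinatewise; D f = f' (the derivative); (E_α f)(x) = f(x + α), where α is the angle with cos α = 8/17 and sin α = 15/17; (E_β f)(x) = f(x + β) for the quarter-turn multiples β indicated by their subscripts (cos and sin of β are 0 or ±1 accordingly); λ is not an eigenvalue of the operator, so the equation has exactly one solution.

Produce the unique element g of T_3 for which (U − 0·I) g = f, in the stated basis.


write g with unknown coordinates in the stated basis and equate coefficients in (U − 0·I) g = f
solving from the highest basis element down gives g = -(141/145)cos x + (48/145)sin x - (245/1418)cos 2x + (1125/709)sin 2x - (204440/457131)cos 3x + (78208/457131)sin 3x
check: U g = -3sin x + 5sin 2x + (8/3)sin 3x
so U g − 0·g = -3sin x + 5sin 2x + (8/3)sin 3x = f ✓

the result is g(x) = -(141/145)cos x + (48/145)sin x - (245/1418)cos 2x + (1125/709)sin 2x - (204440/457131)cos 3x + (78208/457131)sin 3x


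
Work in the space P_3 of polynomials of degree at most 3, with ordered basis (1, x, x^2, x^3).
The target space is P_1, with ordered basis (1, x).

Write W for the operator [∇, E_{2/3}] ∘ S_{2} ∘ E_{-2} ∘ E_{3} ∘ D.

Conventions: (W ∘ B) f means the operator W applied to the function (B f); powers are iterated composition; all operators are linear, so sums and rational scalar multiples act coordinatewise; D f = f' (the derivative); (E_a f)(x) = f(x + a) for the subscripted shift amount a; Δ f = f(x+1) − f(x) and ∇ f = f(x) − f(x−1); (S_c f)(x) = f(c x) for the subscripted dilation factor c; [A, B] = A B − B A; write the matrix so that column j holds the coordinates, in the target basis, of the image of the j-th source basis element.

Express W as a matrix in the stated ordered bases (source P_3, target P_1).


the matrix is [[0, 0, 0, 0]; [0, 0, 0, 0]] (rows listed top to bottom)

image of 1: 0
image of x: 0
image of x^2: 0
image of x^3: 0
each image's coordinates form column j of the matrix
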